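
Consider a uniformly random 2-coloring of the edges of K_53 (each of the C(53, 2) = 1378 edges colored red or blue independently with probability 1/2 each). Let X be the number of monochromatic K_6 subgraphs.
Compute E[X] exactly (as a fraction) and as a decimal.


Let X = Σ_S X_S over the C(53, 6) = 22957480 subsets S of size 6, where X_S = 1 if the K_6 on S is monochromatic.
For a fixed S, the K_6 on S has C(6, 2) = 15 edges. P[all 15 edges red] = (1/2)^15, and likewise for blue, so P[monochromatic] = 2·(1/2)^15 = 2^{1 − 15} = 1/16384.
By linearity: E[X] = C(53, 6) · 2^{1 − 15} = 22957480 · 1/16384 = 2869685/2048.
Numerically: E[X] ≈ 1401.2134.

E[X] = C(53,6)·2^(1−C(6,2)) = 2869685/2048 ≈ 1401.2134.


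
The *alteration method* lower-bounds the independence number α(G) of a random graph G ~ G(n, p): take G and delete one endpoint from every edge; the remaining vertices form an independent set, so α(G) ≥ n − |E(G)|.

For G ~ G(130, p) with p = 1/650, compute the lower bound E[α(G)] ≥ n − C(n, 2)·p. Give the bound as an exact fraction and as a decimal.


E[|E(G)|] = C(130, 2)·p = 8385 · (1/650) = 129/10.
E[α(G)] ≥ n − E[|E(G)|] = 130 − 129/10 = 1171/10.
Numerically: ≈ 117.10000.
(This is only a lower bound; the true E[α(G)] may be larger.)

E[α(G)] ≥ 1171/10 ≈ 117.10000.


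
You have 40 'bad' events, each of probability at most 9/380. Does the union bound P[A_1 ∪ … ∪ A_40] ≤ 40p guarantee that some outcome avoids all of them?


Union bound: P[∪_{i=1}^{40} A_i] ≤ Σ_i P[A_i] ≤ 40·p = 40·(9/380) = 18/19.
Numerically: 18/19 ≈ 0.9473684.
Is 18/19 < 1? YES.
Since P[∪ A_i] ≤ 18/19 < 1, the complement has P[∩ A_i^c] ≥ 1 − 18/19 = 1/19 > 0, so some outcome avoids every A_i.

40·p = 18/19 ≈ 0.9473684; existence CERTIFIED by the union bound.


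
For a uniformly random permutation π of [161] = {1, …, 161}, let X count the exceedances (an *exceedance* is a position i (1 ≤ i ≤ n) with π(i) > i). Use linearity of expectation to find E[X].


Write X = Σ_{i=1}^{161} X_i, where X_i = 1_{π(i) > i}.
For each fixed i, π(i) is uniform over {1, …, 161} (marginal of a uniform permutation), so P[π(i) > i] = (n − i)/n. Summing: Σ_{i=1}^{161} (n − i)/n = (0 + 1 + … + 160)/161 = 161(161 − 1)/(2·161) = (161 − 1)/2.
Hence E[X] = Σ_{i=1}^{161} (161 − i)/161 = 80 ≈ 80.0000.

E[X] = 80 = 80.0000.


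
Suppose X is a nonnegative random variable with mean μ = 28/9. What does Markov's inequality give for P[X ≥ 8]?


μ = E[X] = 28/9, a = 8.
Markov: P[X ≥ 8] ≤ μ/a = (28/9)/8 = 7/18.
Numerically: ≈ 0.388889.
(Since a = 8 > μ = 3.111111, the bound 7/18 is < 1 and informative.)

P[X ≥ 8] ≤ 7/18 ≈ 0.388889.


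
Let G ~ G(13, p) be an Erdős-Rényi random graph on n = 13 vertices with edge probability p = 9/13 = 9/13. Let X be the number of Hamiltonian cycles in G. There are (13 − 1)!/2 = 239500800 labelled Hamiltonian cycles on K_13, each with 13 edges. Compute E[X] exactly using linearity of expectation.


K_13 has (13 − 1)!/2 = 239500800 labelled Hamiltonian cycles.
For each such Hamiltonian cycle H, let X_H = 1 if all 13 edges of H are present in G. Then P[X_H = 1] = p^{13} = (9/13)^{13} = 2541865828329/302875106592253.
Summing the indicators: E[X] = Σ_H E[X_H] = 239500800 · p^{13} = 239500800 · 2541865828329/302875106592253 = 608778899377458163200/302875106592253.
Numerically: E[X] ≈ 2.01e+06.

E[X] = 239500800 · (9/13)^{13} = 608778899377458163200/302875106592253 ≈ 2.01e+06.


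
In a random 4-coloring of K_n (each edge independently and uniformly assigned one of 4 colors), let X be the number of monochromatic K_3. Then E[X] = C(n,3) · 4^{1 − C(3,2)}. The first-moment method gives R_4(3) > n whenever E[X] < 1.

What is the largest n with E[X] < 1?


We need C(n, 3) · 4^{1 − 3} < 1, i.e. C(n, 3) < 4^{3 − 1} = 16.
Check values of n near the boundary:
  n = 3: C(3, 3) = 1; 1 < 16? YES
  n = 4: C(4, 3) = 4; 4 < 16? YES
  n = 5: C(5, 3) = 10; 10 < 16? YES
  n = 6: C(6, 3) = 20; 20 < 16? NO
  n = 7: C(7, 3) = 35; 35 < 16? NO
  n = 8: C(8, 3) = 56; 56 < 16? NO
The largest n with C(n, 3) < 16 is n = 5 (where E[X] = 5/8 ≈ 0.62500). Hence R_4(3) > 5, i.e. R_4(3) ≥ 6.

Largest n = 5; hence R_4(3) > 5.


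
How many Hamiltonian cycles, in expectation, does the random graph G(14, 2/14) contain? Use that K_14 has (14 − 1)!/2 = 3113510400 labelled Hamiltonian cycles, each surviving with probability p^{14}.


K_14 has (14 − 1)!/2 = 3113510400 labelled Hamiltonian cycles.
For each such Hamiltonian cycle H, let X_H = 1 if all 14 edges of H are present in G. Then P[X_H = 1] = p^{14} = (1/7)^{14} = 1/678223072849.
By linearity: E[X] = Σ_H E[X_H] = 3113510400 · p^{14} = 3113510400 · 1/678223072849 = 444787200/96889010407.
Numerically: E[X] ≈ 0.0045907.

E[X] = 3113510400 · (1/7)^{14} = 444787200/96889010407 ≈ 0.0045907.


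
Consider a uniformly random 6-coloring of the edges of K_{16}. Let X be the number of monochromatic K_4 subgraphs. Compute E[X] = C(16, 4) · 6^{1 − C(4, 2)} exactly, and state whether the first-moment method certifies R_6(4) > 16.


E[X] = C(16, 4) · 6^{1 − 6} = 1820 · 6^{−5} = 1820/7776.
As a reduced fraction: E[X] = 455/1944 ≈ 0.2340535.
Is E[X] < 1? YES.
Since E[X] < 1, there exists a 6-coloring of K_{16} with no monochromatic K_4; hence R_6(4) > 16.

E[X] = 455/1944 ≈ 0.2340535; E[X] < 1, so R_6(4) > 16.


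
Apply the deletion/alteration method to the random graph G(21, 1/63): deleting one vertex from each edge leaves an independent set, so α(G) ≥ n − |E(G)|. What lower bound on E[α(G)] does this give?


E[|E(G)|] = C(21, 2)·p = 210 · (1/63) = 10/3.
E[α(G)] ≥ n − E[|E(G)|] = 21 − 10/3 = 53/3.
Numerically: ≈ 17.66667.
(This is only a lower bound; the true E[α(G)] may be larger.)

E[α(G)] ≥ 53/3 ≈ 17.66667.


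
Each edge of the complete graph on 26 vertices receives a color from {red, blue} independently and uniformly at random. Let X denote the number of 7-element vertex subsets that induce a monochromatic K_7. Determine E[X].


Let X = Σ_S X_S over the C(26, 7) = 657800 subsets S of size 7, where X_S = 1 if the K_7 on S is monochromatic.
For a fixed S, the K_7 on S has C(7, 2) = 21 edges. P[all 21 edges red] = (1/2)^21, and likewise for blue, so P[monochromatic] = 2·(1/2)^21 = 2^{1 − 21} = 1/1048576.
By linearity: E[X] = C(26, 7) · 2^{1 − 21} = 657800 · 1/1048576 = 82225/131072.
Numerically: E[X] ≈ 0.62733.

E[X] = C(26,7)·2^(1−C(7,2)) = 82225/131072 ≈ 0.62733.


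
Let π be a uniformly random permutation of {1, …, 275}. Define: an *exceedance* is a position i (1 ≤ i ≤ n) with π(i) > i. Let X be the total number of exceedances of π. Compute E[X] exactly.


Write X = Σ_{i=1}^{275} X_i, where X_i = 1_{π(i) > i}.
For each fixed i, π(i) is uniform over {1, …, 275} (marginal of a uniform permutation), so P[π(i) > i] = (n − i)/n. Summing: Σ_{i=1}^{275} (n − i)/n = (0 + 1 + … + 274)/275 = 275(275 − 1)/(2·275) = (275 − 1)/2.
Hence E[X] = Σ_{i=1}^{275} (275 − i)/275 = 137 ≈ 137.00000.

E[X] = 137 = 137.00000.


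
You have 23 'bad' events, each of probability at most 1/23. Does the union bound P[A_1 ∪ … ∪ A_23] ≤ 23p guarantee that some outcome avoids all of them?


Union bound: P[∪_{i=1}^{23} A_i] ≤ Σ_i P[A_i] ≤ 23·p = 23·(1/23) = 1.
Numerically: 1 ≈ 1.000.
Is 1 < 1? NO.
Since the bound 1 is ≥ 1, the union bound is uninformative here; it does NOT by itself certify existence.

23·p = 1 ≈ 1.000; existence NOT certified by the union bound.


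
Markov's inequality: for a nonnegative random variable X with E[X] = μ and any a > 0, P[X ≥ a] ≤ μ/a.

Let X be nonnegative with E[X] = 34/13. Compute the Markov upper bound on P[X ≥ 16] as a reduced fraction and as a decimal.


μ = E[X] = 34/13, a = 16.
Markov: P[X ≥ 16] ≤ μ/a = (34/13)/16 = 17/104.
Numerically: ≈ 0.16346.
(Since a = 16 > μ = 2.61538, the bound 17/104 is < 1 and informative.)

P[X ≥ 16] ≤ 17/104 ≈ 0.16346.


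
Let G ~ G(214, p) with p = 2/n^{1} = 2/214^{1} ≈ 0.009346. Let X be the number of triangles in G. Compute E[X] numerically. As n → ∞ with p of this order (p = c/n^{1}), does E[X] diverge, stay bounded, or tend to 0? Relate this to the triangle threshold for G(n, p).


Number of potential triangles: C(214, 3) = 1610564.
Each occurs with probability p³ ≈ (0.009346)³ ≈ 8.162979e-07.
By linearity: E[X] = C(214, 3)·p³ ≈ 1610564 · 8.162979e-07 ≈ 1.3147.
Here α = 1, so p = 2/n is exactly at the triangle threshold p ~ 1/n. Asymptotically E[X] → c³/6 = 2³/6 = 4/3 ≈ 1.3333, a bounded constant. In this regime the triangle count is asymptotically Poisson(c³/6).

E[X] ≈ 1.3147; in regime p = Θ(1/n^{1}) E[X] stays bounded (at the triangle threshold p ~ 1/n).


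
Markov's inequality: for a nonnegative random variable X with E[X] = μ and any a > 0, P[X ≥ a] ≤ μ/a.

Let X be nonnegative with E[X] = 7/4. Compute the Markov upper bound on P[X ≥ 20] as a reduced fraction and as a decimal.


μ = E[X] = 7/4, a = 20.
Markov: P[X ≥ 20] ≤ μ/a = (7/4)/20 = 7/80.
Numerically: ≈ 0.08750.
(Since a = 20 > μ = 1.75000, the bound 7/80 is < 1 and informative.)

P[X ≥ 20] ≤ 7/80 ≈ 0.08750.


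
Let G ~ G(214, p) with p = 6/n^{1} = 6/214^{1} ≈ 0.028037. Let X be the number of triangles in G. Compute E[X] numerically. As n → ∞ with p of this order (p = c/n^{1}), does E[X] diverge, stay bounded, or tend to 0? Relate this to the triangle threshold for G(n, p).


Number of potential triangles: C(214, 3) = 1610564.
Each occurs with probability p³ ≈ (0.028037)³ ≈ 2.2040043e-05.
By linearity: E[X] = C(214, 3)·p³ ≈ 1610564 · 2.2040043e-05 ≈ 35.49690.
Here α = 1, so p = 6/n is exactly at the triangle threshold p ~ 1/n. Asymptotically E[X] → c³/6 = 6³/6 = 36 ≈ 36.00000, a bounded constant. In this regime the triangle count is asymptotically Poisson(c³/6).

E[X] ≈ 35.49690; in regime p = Θ(1/n^{1}) E[X] stays bounded (at the triangle threshold p ~ 1/n).


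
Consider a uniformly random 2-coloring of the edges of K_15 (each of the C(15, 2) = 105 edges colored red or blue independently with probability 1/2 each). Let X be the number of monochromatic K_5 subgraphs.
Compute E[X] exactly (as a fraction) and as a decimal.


Let X = Σ_S X_S over the C(15, 5) = 3003 subsets S of size 5, where X_S = 1 if the K_5 on S is monochromatic.
For a fixed S, the K_5 on S has C(5, 2) = 10 edges. P[all 10 edges red] = (1/2)^10, and likewise for blue, so P[monochromatic] = 2·(1/2)^10 = 2^{1 − 10} = 1/512.
Summing: E[X] = C(15, 5) · 2^{1 − 10} = 3003 · 1/512 = 3003/512.
Numerically: E[X] ≈ 5.865.

E[X] = C(15,5)·2^(1−C(5,2)) = 3003/512 ≈ 5.865.


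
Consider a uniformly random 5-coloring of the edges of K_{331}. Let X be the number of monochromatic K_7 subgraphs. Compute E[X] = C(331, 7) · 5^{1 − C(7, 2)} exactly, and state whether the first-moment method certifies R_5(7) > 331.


E[X] = C(331, 7) · 5^{1 − 21} = 81027017349850 · 5^{−20} = 81027017349850/95367431640625.
As a reduced fraction: E[X] = 3241080693994/3814697265625 ≈ 0.8496.
Is E[X] < 1? YES.
Since E[X] < 1, there exists a 5-coloring of K_{331} with no monochromatic K_7; hence R_5(7) > 331.

E[X] = 3241080693994/3814697265625 ≈ 0.8496; E[X] < 1, so R_5(7) > 331.


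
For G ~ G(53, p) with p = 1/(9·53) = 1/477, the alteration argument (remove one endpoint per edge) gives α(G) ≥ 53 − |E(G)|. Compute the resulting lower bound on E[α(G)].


E[|E(G)|] = C(53, 2)·p = 1378 · (1/477) = 26/9.
E[α(G)] ≥ n − E[|E(G)|] = 53 − 26/9 = 451/9.
Numerically: ≈ 50.11111.
(This is only a lower bound; the true E[α(G)] may be larger.)

E[α(G)] ≥ 451/9 ≈ 50.11111.


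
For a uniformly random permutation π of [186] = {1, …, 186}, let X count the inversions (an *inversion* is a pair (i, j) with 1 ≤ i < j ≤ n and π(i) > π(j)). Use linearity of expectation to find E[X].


Write X = Σ X_I over the C(186, 2) = 17205 pairs i < j, with X_I the indicator of one inversion.
There are 17205 indicators.
For each fixed pair i < j, the values π(i) and π(j) are two distinct elements of {1, …, 186} in uniformly random order; by symmetry P[π(i) > π(j)] = 1/2.
By linearity: E[X] = 17205 · (1/2) = C(186, 2) · (1/2) = 17205/2 = 17205/2 ≈ 8602.50000.

E[X] = 17205/2 = 8602.50000.


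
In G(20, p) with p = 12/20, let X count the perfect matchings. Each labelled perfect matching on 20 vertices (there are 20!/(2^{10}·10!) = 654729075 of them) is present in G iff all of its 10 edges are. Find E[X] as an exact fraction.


K_20 has 20!/(2^{10}·10!) = 654729075 labelled perfect matchings.
For each such perfect matching H, let X_H = 1 if all 10 edges of H are present in G. Then P[X_H = 1] = p^{10} = (3/5)^{10} = 59049/9765625.
By linearity of expectation: E[X] = Σ_H E[X_H] = 654729075 · p^{10} = 654729075 · 59049/9765625 = 1546443885987/390625.
Numerically: E[X] ≈ 3.9589e+06.

E[X] = 654729075 · (3/5)^{10} = 1546443885987/390625 ≈ 3.9589e+06.


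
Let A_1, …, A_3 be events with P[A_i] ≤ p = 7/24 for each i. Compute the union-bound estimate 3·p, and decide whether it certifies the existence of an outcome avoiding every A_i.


Union bound: P[∪_{i=1}^{3} A_i] ≤ Σ_i P[A_i] ≤ 3·p = 3·(7/24) = 7/8.
Numerically: 7/8 ≈ 0.87500.
Is 7/8 < 1? YES.
Since P[∪ A_i] ≤ 7/8 < 1, the complement has P[∩ A_i^c] ≥ 1 − 7/8 = 1/8 > 0, so some outcome avoids every A_i.

3·p = 7/8 ≈ 0.87500; existence CERTIFIED by the union bound.


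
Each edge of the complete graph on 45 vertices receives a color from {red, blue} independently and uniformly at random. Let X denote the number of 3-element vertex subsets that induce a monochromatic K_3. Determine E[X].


Let X = Σ_S X_S over the C(45, 3) = 14190 subsets S of size 3, where X_S = 1 if the K_3 on S is monochromatic.
For a fixed S, the K_3 on S has C(3, 2) = 3 edges. P[all 3 edges red] = (1/2)^3, and likewise for blue, so P[monochromatic] = 2·(1/2)^3 = 2^{1 − 3} = 1/4.
Summing: E[X] = C(45, 3) · 2^{1 − 3} = 14190 · 1/4 = 7095/2.
Numerically: E[X] ≈ 3547.500000.

E[X] = C(45,3)·2^(1−C(3,2)) = 7095/2 ≈ 3547.500000.


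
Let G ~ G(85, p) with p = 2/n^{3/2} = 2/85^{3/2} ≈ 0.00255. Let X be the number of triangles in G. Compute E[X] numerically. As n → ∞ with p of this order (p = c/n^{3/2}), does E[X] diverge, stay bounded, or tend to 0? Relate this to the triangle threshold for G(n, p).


Number of potential triangles: C(85, 3) = 98770.
Each occurs with probability p³ ≈ (0.00255)³ ≈ 1.66228e-08.
By linearity: E[X] = C(85, 3)·p³ ≈ 98770 · 1.66228e-08 ≈ 0.002.
Since α = 3/2 > 1, p = c/n^{3/2} = o(1/n) is below the triangle threshold p ~ 1/n. Asymptotically E[X] ~ (c³/6)·n^{3(1−α)} = (2³/6)·n^{-1.5} → 0, so by Markov's inequality G has no triangles w.h.p.

E[X] ≈ 0.002; in regime p = Θ(1/n^{3/2}) E[X] tends to 0 (below the triangle threshold p ~ 1/n).


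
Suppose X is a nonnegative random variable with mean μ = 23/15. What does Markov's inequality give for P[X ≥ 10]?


μ = E[X] = 23/15, a = 10.
Markov: P[X ≥ 10] ≤ μ/a = (23/15)/10 = 23/150.
Numerically: ≈ 0.1533.
(Since a = 10 > μ = 1.5333, the bound 23/150 is < 1 and informative.)

P[X ≥ 10] ≤ 23/150 ≈ 0.1533.


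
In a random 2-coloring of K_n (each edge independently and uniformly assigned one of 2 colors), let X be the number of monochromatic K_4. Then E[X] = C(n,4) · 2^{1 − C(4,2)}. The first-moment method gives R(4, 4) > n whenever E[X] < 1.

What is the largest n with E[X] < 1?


We need C(n, 4) · 2^{1 − 6} < 1, i.e. C(n, 4) < 2^{6 − 1} = 32.
Check values of n near the boundary:
  n = 5: C(5, 4) = 5; 5 < 32? YES
  n = 6: C(6, 4) = 15; 15 < 32? YES
  n = 7: C(7, 4) = 35; 35 < 32? NO
  n = 8: C(8, 4) = 70; 70 < 32? NO
The largest n with C(n, 4) < 32 is n = 6 (where E[X] = 15/32 ≈ 0.4687500). Hence R(4, 4) > 6, i.e. R(4, 4) ≥ 7.

Largest n = 6; hence R(4, 4) > 6.


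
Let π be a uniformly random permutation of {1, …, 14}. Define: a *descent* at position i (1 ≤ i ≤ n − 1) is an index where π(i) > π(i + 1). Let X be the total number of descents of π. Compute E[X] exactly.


Write X = Σ X_I over i = 1, …, 13, with X_I the indicator of one descent.
There are 13 indicators.
For each fixed i, the pair (π(i), π(i+1)) is a uniformly random ordered pair of distinct values from {1, …, 14}; by symmetry P[π(i) > π(i+1)] = 1/2.
By linearity: E[X] = 13 · (1/2) = (14 − 1) · (1/2) = 13/2 ≈ 6.500000.

E[X] = 13/2 = 6.500000.


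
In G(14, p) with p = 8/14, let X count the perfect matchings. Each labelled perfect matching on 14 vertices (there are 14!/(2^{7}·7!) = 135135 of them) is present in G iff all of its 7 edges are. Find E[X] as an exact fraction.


K_14 has 14!/(2^{7}·7!) = 135135 labelled perfect matchings.
For each such perfect matching H, let X_H = 1 if all 7 edges of H are present in G. Then P[X_H = 1] = p^{7} = (4/7)^{7} = 16384/823543.
Summing the indicators: E[X] = Σ_H E[X_H] = 135135 · p^{7} = 135135 · 16384/823543 = 316293120/117649.
Numerically: E[X] ≈ 2688.

E[X] = 135135 · (4/7)^{7} = 316293120/117649 ≈ 2688.


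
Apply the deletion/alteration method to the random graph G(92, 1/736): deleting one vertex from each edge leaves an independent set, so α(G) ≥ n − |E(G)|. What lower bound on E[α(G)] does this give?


E[|E(G)|] = C(92, 2)·p = 4186 · (1/736) = 91/16.
E[α(G)] ≥ n − E[|E(G)|] = 92 − 91/16 = 1381/16.
Numerically: ≈ 86.312500.
(This is only a lower bound; the true E[α(G)] may be larger.)

E[α(G)] ≥ 1381/16 ≈ 86.312500.


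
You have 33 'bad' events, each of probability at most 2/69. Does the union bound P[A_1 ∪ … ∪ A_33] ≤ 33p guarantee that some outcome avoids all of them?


Union bound: P[∪_{i=1}^{33} A_i] ≤ Σ_i P[A_i] ≤ 33·p = 33·(2/69) = 22/23.
Numerically: 22/23 ≈ 0.957.
Is 22/23 < 1? YES.
Since P[∪ A_i] ≤ 22/23 < 1, the complement has P[∩ A_i^c] ≥ 1 − 22/23 = 1/23 > 0, so some outcome avoids every A_i.

33·p = 22/23 ≈ 0.957; existence CERTIFIED by the union bound.


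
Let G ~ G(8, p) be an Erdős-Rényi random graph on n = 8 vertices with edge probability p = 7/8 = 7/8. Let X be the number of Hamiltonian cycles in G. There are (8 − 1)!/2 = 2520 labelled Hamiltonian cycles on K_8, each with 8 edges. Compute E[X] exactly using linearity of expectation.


K_8 has (8 − 1)!/2 = 2520 labelled Hamiltonian cycles.
For each such Hamiltonian cycle H, let X_H = 1 if all 8 edges of H are present in G. Then P[X_H = 1] = p^{8} = (7/8)^{8} = 5764801/16777216.
By linearity of expectation: E[X] = Σ_H E[X_H] = 2520 · p^{8} = 2520 · 5764801/16777216 = 1815912315/2097152.
Numerically: E[X] ≈ 865.9.

E[X] = 2520 · (7/8)^{8} = 1815912315/2097152 ≈ 865.9.


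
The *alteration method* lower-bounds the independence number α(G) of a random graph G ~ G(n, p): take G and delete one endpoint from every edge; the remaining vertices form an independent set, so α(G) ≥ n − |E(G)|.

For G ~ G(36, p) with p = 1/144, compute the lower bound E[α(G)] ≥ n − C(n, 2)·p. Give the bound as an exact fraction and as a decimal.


E[|E(G)|] = C(36, 2)·p = 630 · (1/144) = 35/8.
E[α(G)] ≥ n − E[|E(G)|] = 36 − 35/8 = 253/8.
Numerically: ≈ 31.625000.
(This is only a lower bound; the true E[α(G)] may be larger.)

E[α(G)] ≥ 253/8 ≈ 31.625000.


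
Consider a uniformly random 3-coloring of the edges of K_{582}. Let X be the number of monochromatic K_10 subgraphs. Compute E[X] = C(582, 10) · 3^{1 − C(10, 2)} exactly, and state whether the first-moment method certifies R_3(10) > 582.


E[X] = C(582, 10) · 3^{1 − 45} = 1136849919863842617720 · 3^{−44} = 1136849919863842617720/984770902183611232881.
As a reduced fraction: E[X] = 378949973287947539240/328256967394537077627 ≈ 1.154431.
Is E[X] < 1? NO.
Since E[X] ≥ 1, the first-moment bound is inconclusive at n = 582; it does NOT by itself certify R_3(10) > 582.

E[X] = 378949973287947539240/328256967394537077627 ≈ 1.154431; E[X] ≥ 1; first-moment method inconclusive here.


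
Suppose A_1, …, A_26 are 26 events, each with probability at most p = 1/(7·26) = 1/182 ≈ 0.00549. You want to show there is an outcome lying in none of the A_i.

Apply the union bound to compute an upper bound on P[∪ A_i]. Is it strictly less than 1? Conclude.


Union bound: P[∪_{i=1}^{26} A_i] ≤ Σ_i P[A_i] ≤ 26·p = 26·(1/182) = 1/7.
Numerically: 1/7 ≈ 0.14286.
Is 1/7 < 1? YES.
Since P[∪ A_i] ≤ 1/7 < 1, the complement has P[∩ A_i^c] ≥ 1 − 1/7 = 6/7 > 0, so some outcome avoids every A_i.

26·p = 1/7 ≈ 0.14286; existence CERTIFIED by the union bound.


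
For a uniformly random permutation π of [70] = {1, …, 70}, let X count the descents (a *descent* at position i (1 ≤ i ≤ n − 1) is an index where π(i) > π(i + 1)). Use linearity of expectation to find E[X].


Write X = Σ X_I over i = 1, …, 69, with X_I the indicator of one descent.
There are 69 indicators.
For each fixed i, the pair (π(i), π(i+1)) is a uniformly random ordered pair of distinct values from {1, …, 70}; by symmetry P[π(i) > π(i+1)] = 1/2.
By linearity: E[X] = 69 · (1/2) = (70 − 1) · (1/2) = 69/2 ≈ 34.50000.

E[X] = 69/2 = 34.50000.


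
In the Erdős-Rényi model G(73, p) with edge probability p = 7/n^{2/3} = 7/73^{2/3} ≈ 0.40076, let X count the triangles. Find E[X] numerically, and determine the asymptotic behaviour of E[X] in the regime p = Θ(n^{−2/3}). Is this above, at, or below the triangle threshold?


Number of potential triangles: C(73, 3) = 62196.
Each occurs with probability p³ ≈ (0.40076)³ ≈ 6.4364796e-02.
By linearity: E[X] = C(73, 3)·p³ ≈ 62196 · 6.4364796e-02 ≈ 4003.23288.
Since α = 2/3 < 1, p = c/n^{2/3} ≫ 1/n is above the triangle threshold p ~ 1/n. Asymptotically E[X] ~ (c³/6)·n^{3(1−α)} = (7³/6)·n^{1} → ∞; triangles are abundant w.h.p.

E[X] ≈ 4003.23288; in regime p = Θ(1/n^{2/3}) E[X] diverges (above the triangle threshold p ~ 1/n).


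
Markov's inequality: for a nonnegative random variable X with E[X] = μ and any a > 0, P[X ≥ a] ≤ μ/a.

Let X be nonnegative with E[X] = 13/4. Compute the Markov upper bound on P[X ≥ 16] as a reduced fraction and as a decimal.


μ = E[X] = 13/4, a = 16.
Markov: P[X ≥ 16] ≤ μ/a = (13/4)/16 = 13/64.
Numerically: ≈ 0.20312.
(Since a = 16 > μ = 3.25000, the bound 13/64 is < 1 and informative.)

P[X ≥ 16] ≤ 13/64 ≈ 0.20312.


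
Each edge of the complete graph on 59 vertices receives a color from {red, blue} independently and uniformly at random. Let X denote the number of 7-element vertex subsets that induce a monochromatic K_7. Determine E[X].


Let X = Σ_S X_S over the C(59, 7) = 341149446 subsets S of size 7, where X_S = 1 if the K_7 on S is monochromatic.
For a fixed S, the K_7 on S has C(7, 2) = 21 edges. P[all 21 edges red] = (1/2)^21, and likewise for blue, so P[monochromatic] = 2·(1/2)^21 = 2^{1 − 21} = 1/1048576.
Summing: E[X] = C(59, 7) · 2^{1 − 21} = 341149446 · 1/1048576 = 170574723/524288.
Numerically: E[X] ≈ 325.345465.

E[X] = C(59,7)·2^(1−C(7,2)) = 170574723/524288 ≈ 325.345465.


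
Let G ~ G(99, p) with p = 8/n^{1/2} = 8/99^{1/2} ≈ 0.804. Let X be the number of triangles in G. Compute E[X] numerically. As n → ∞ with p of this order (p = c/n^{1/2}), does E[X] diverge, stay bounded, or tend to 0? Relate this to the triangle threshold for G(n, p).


Number of potential triangles: C(99, 3) = 156849.
Each occurs with probability p³ ≈ (0.804)³ ≈ 5.19777e-01.
By linearity: E[X] = C(99, 3)·p³ ≈ 156849 · 5.19777e-01 ≈ 81526.523.
Since α = 1/2 < 1, p = c/n^{1/2} ≫ 1/n is above the triangle threshold p ~ 1/n. Asymptotically E[X] ~ (c³/6)·n^{3(1−α)} = (8³/6)·n^{1.5} → ∞; triangles are abundant w.h.p.

E[X] ≈ 81526.523; in regime p = Θ(1/n^{1/2}) E[X] diverges (above the triangle threshold p ~ 1/n).


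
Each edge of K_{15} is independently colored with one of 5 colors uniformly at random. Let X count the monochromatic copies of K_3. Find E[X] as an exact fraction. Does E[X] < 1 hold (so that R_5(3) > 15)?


E[X] = C(15, 3) · 5^{1 − 3} = 455 · 5^{−2} = 455/25.
As a reduced fraction: E[X] = 91/5 ≈ 18.2000.
Is E[X] < 1? NO.
Since E[X] ≥ 1, the first-moment bound is inconclusive at n = 15; it does NOT by itself certify R_5(3) > 15.

E[X] = 91/5 ≈ 18.2000; E[X] ≥ 1; first-moment method inconclusive here.


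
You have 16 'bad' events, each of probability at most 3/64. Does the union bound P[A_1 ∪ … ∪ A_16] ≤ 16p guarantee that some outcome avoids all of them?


Union bound: P[∪_{i=1}^{16} A_i] ≤ Σ_i P[A_i] ≤ 16·p = 16·(3/64) = 3/4.
Numerically: 3/4 ≈ 0.750000.
Is 3/4 < 1? YES.
Since P[∪ A_i] ≤ 3/4 < 1, the complement has P[∩ A_i^c] ≥ 1 − 3/4 = 1/4 > 0, so some outcome avoids every A_i.

16·p = 3/4 ≈ 0.750000; existence CERTIFIED by the union bound.


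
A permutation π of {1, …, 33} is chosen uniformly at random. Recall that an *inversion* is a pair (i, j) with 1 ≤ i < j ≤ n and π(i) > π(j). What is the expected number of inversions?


Write X = Σ X_I over the C(33, 2) = 528 pairs i < j, with X_I the indicator of one inversion.
There are 528 indicators.
For each fixed pair i < j, the values π(i) and π(j) are two distinct elements of {1, …, 33} in uniformly random order; by symmetry P[π(i) > π(j)] = 1/2.
By linearity: E[X] = 528 · (1/2) = C(33, 2) · (1/2) = 528/2 = 264 ≈ 264.000000.

E[X] = 264 = 264.000000.


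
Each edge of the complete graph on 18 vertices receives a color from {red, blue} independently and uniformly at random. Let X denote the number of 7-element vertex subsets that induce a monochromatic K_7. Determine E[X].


Let X = Σ_S X_S over the C(18, 7) = 31824 subsets S of size 7, where X_S = 1 if the K_7 on S is monochromatic.
For a fixed S, the K_7 on S has C(7, 2) = 21 edges. P[all 21 edges red] = (1/2)^21, and likewise for blue, so P[monochromatic] = 2·(1/2)^21 = 2^{1 − 21} = 1/1048576.
By linearity of expectation: E[X] = C(18, 7) · 2^{1 − 21} = 31824 · 1/1048576 = 1989/65536.
Numerically: E[X] ≈ 0.030350.

E[X] = C(18,7)·2^(1−C(7,2)) = 1989/65536 ≈ 0.030350.


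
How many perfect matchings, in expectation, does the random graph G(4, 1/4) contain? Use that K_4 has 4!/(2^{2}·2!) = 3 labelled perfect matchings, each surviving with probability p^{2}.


K_4 has 4!/(2^{2}·2!) = 3 labelled perfect matchings.
For each such perfect matching H, let X_H = 1 if all 2 edges of H are present in G. Then P[X_H = 1] = p^{2} = (1/4)^{2} = 1/16.
By linearity of expectation: E[X] = Σ_H E[X_H] = 3 · p^{2} = 3 · 1/16 = 3/16.
Numerically: E[X] ≈ 0.1875.

E[X] = 3 · (1/4)^{2} = 3/16 ≈ 0.1875.


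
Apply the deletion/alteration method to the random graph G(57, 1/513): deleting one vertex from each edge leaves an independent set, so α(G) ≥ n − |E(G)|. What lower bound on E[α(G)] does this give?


E[|E(G)|] = C(57, 2)·p = 1596 · (1/513) = 28/9.
E[α(G)] ≥ n − E[|E(G)|] = 57 − 28/9 = 485/9.
Numerically: ≈ 53.889.
(This is only a lower bound; the true E[α(G)] may be larger.)

E[α(G)] ≥ 485/9 ≈ 53.889.


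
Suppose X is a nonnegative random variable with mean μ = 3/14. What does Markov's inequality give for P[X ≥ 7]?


μ = E[X] = 3/14, a = 7.
Markov: P[X ≥ 7] ≤ μ/a = (3/14)/7 = 3/98.
Numerically: ≈ 0.03061.
(Since a = 7 > μ = 0.21429, the bound 3/98 is < 1 and informative.)

P[X ≥ 7] ≤ 3/98 ≈ 0.03061.


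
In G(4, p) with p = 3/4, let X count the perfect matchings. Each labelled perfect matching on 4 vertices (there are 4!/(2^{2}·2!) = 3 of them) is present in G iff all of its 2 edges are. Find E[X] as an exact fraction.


K_4 has 4!/(2^{2}·2!) = 3 labelled perfect matchings.
For each such perfect matching H, let X_H = 1 if all 2 edges of H are present in G. Then P[X_H = 1] = p^{2} = (3/4)^{2} = 9/16.
By linearity of expectation: E[X] = Σ_H E[X_H] = 3 · p^{2} = 3 · 9/16 = 27/16.
Numerically: E[X] ≈ 1.688.

E[X] = 3 · (3/4)^{2} = 27/16 ≈ 1.688.


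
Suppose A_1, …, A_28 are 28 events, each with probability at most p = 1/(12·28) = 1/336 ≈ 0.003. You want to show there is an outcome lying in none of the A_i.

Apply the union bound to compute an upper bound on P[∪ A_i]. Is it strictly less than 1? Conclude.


Union bound: P[∪_{i=1}^{28} A_i] ≤ Σ_i P[A_i] ≤ 28·p = 28·(1/336) = 1/12.
Numerically: 1/12 ≈ 0.083.
Is 1/12 < 1? YES.
Since P[∪ A_i] ≤ 1/12 < 1, the complement has P[∩ A_i^c] ≥ 1 − 1/12 = 11/12 > 0, so some outcome avoids every A_i.

28·p = 1/12 ≈ 0.083; existence CERTIFIED by the union bound.


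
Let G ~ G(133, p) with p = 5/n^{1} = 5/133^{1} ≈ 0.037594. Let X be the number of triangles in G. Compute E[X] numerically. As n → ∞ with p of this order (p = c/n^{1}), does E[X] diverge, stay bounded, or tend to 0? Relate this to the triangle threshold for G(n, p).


Number of potential triangles: C(133, 3) = 383306.
Each occurs with probability p³ ≈ (0.037594)³ ≈ 5.31318686e-05.
By linearity: E[X] = C(133, 3)·p³ ≈ 383306 · 5.31318686e-05 ≈ 20.365764.
Here α = 1, so p = 5/n is exactly at the triangle threshold p ~ 1/n. Asymptotically E[X] → c³/6 = 5³/6 = 125/6 ≈ 20.833333, a bounded constant. In this regime the triangle count is asymptotically Poisson(c³/6).

E[X] ≈ 20.365764; in regime p = Θ(1/n^{1}) E[X] stays bounded (at the triangle threshold p ~ 1/n).


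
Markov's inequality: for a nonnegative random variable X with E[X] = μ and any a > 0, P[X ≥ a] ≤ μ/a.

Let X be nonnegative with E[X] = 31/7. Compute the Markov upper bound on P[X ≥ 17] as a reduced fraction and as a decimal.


μ = E[X] = 31/7, a = 17.
Markov: P[X ≥ 17] ≤ μ/a = (31/7)/17 = 31/119.
Numerically: ≈ 0.261.
(Since a = 17 > μ = 4.429, the bound 31/119 is < 1 and informative.)

P[X ≥ 17] ≤ 31/119 ≈ 0.261.


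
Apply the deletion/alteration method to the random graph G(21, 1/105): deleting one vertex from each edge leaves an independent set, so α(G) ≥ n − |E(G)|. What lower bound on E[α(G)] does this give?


E[|E(G)|] = C(21, 2)·p = 210 · (1/105) = 2.
E[α(G)] ≥ n − E[|E(G)|] = 21 − 2 = 19.
Numerically: ≈ 19.000.
(This is only a lower bound; the true E[α(G)] may be larger.)

E[α(G)] ≥ 19 ≈ 19.000.


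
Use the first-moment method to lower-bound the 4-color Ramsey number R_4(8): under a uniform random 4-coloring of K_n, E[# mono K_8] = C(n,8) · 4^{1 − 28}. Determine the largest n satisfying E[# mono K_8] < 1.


We need C(n, 8) · 4^{1 − 28} < 1, i.e. C(n, 8) < 4^{28 − 1} = 18014398509481984.
Check values of n near the boundary:
  n = 403: C(403, 8) = 16090020602228430; 16090020602228430 < 18014398509481984? YES
  n = 404: C(404, 8) = 16415071523485570; 16415071523485570 < 18014398509481984? YES
  n = 405: C(405, 8) = 16745853821188050; 16745853821188050 < 18014398509481984? YES
  n = 406: C(406, 8) = 17082453897995850; 17082453897995850 < 18014398509481984? YES
  n = 407: C(407, 8) = 17424959239309050; 17424959239309050 < 18014398509481984? YES
  n = 408: C(408, 8) = 17773458424095231; 17773458424095231 < 18014398509481984? YES
  n = 409: C(409, 8) = 18128041135797879; 18128041135797879 < 18014398509481984? NO
The largest n with C(n, 8) < 18014398509481984 is n = 408 (where E[X] = 17773458424095231/18014398509481984 ≈ 0.986625). Hence R_4(8) > 408, i.e. R_4(8) ≥ 409.

Largest n = 408; hence R_4(8) > 408.


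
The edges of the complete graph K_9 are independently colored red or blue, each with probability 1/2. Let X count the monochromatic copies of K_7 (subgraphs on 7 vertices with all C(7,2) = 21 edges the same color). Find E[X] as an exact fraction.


Let X = Σ_S X_S over the C(9, 7) = 36 subsets S of size 7, where X_S = 1 if the K_7 on S is monochromatic.
For a fixed S, the K_7 on S has C(7, 2) = 21 edges. P[all 21 edges red] = (1/2)^21, and likewise for blue, so P[monochromatic] = 2·(1/2)^21 = 2^{1 − 21} = 1/1048576.
By linearity: E[X] = C(9, 7) · 2^{1 − 21} = 36 · 1/1048576 = 9/262144.
Numerically: E[X] ≈ 0.000.

E[X] = C(9,7)·2^(1−C(7,2)) = 9/262144 ≈ 0.000.


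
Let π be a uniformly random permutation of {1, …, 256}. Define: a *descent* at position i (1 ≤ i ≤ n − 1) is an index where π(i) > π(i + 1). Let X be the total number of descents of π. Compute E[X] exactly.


Write X = Σ X_I over i = 1, …, 255, with X_I the indicator of one descent.
There are 255 indicators.
For each fixed i, the pair (π(i), π(i+1)) is a uniformly random ordered pair of distinct values from {1, …, 256}; by symmetry P[π(i) > π(i+1)] = 1/2.
By linearity: E[X] = 255 · (1/2) = (256 − 1) · (1/2) = 255/2 ≈ 127.5000.

E[X] = 255/2 = 127.5000.


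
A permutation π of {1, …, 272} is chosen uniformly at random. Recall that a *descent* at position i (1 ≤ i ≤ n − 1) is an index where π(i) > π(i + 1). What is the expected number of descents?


Write X = Σ X_I over i = 1, …, 271, with X_I the indicator of one descent.
There are 271 indicators.
For each fixed i, the pair (π(i), π(i+1)) is a uniformly random ordered pair of distinct values from {1, …, 272}; by symmetry P[π(i) > π(i+1)] = 1/2.
By linearity: E[X] = 271 · (1/2) = (272 − 1) · (1/2) = 271/2 ≈ 135.50000.

E[X] = 271/2 = 135.50000.


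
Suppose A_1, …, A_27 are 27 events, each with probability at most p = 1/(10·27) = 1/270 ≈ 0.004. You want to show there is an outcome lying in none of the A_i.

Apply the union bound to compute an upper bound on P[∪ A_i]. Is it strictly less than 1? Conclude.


Union bound: P[∪_{i=1}^{27} A_i] ≤ Σ_i P[A_i] ≤ 27·p = 27·(1/270) = 1/10.
Numerically: 1/10 ≈ 0.100.
Is 1/10 < 1? YES.
Since P[∪ A_i] ≤ 1/10 < 1, the complement has P[∩ A_i^c] ≥ 1 − 1/10 = 9/10 > 0, so some outcome avoids every A_i.

27·p = 1/10 ≈ 0.100; existence CERTIFIED by the union bound.


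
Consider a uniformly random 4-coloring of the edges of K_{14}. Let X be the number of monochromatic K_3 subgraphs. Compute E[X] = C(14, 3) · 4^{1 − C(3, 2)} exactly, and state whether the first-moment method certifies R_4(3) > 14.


E[X] = C(14, 3) · 4^{1 − 3} = 364 · 4^{−2} = 364/16.
As a reduced fraction: E[X] = 91/4 ≈ 22.75000.
Is E[X] < 1? NO.
Since E[X] ≥ 1, the first-moment bound is inconclusive at n = 14; it does NOT by itself certify R_4(3) > 14.

E[X] = 91/4 ≈ 22.75000; E[X] ≥ 1; first-moment method inconclusive here.


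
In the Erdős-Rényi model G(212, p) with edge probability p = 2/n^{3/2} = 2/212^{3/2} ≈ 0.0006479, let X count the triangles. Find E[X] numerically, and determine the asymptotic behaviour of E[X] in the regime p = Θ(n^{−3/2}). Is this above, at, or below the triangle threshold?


Number of potential triangles: C(212, 3) = 1565620.
Each occurs with probability p³ ≈ (0.0006479)³ ≈ 2.720061e-10.
By linearity: E[X] = C(212, 3)·p³ ≈ 1565620 · 2.720061e-10 ≈ 0.0004.
Since α = 3/2 > 1, p = c/n^{3/2} = o(1/n) is below the triangle threshold p ~ 1/n. Asymptotically E[X] ~ (c³/6)·n^{3(1−α)} = (2³/6)·n^{-1.5} → 0, so by Markov's inequality G has no triangles w.h.p.

E[X] ≈ 0.0004; in regime p = Θ(1/n^{3/2}) E[X] tends to 0 (below the triangle threshold p ~ 1/n).


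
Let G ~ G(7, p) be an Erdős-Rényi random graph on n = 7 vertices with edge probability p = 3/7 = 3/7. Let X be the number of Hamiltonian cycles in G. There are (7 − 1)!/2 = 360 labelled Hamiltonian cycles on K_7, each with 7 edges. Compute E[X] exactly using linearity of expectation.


K_7 has (7 − 1)!/2 = 360 labelled Hamiltonian cycles.
For each such Hamiltonian cycle H, let X_H = 1 if all 7 edges of H are present in G. Then P[X_H = 1] = p^{7} = (3/7)^{7} = 2187/823543.
By linearity: E[X] = Σ_H E[X_H] = 360 · p^{7} = 360 · 2187/823543 = 787320/823543.
Numerically: E[X] ≈ 0.95602.

E[X] = 360 · (3/7)^{7} = 787320/823543 ≈ 0.95602.


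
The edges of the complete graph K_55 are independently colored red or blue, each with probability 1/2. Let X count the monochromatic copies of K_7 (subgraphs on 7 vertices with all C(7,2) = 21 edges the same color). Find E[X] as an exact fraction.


Let X = Σ_S X_S over the C(55, 7) = 202927725 subsets S of size 7, where X_S = 1 if the K_7 on S is monochromatic.
For a fixed S, the K_7 on S has C(7, 2) = 21 edges. P[all 21 edges red] = (1/2)^21, and likewise for blue, so P[monochromatic] = 2·(1/2)^21 = 2^{1 − 21} = 1/1048576.
By linearity of expectation: E[X] = C(55, 7) · 2^{1 − 21} = 202927725 · 1/1048576 = 202927725/1048576.
Numerically: E[X] ≈ 193.527.

E[X] = C(55,7)·2^(1−C(7,2)) = 202927725/1048576 ≈ 193.527.


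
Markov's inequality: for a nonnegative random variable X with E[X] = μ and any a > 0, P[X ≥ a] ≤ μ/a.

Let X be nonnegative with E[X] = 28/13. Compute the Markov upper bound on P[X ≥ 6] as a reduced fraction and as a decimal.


μ = E[X] = 28/13, a = 6.
Markov: P[X ≥ 6] ≤ μ/a = (28/13)/6 = 14/39.
Numerically: ≈ 0.3590.
(Since a = 6 > μ = 2.1538, the bound 14/39 is < 1 and informative.)

P[X ≥ 6] ≤ 14/39 ≈ 0.3590.


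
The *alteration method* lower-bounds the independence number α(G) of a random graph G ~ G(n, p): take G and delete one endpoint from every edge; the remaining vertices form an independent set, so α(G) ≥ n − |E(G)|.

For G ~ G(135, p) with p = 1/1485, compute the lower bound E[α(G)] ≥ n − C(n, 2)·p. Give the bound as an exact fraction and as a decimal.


E[|E(G)|] = C(135, 2)·p = 9045 · (1/1485) = 67/11.
E[α(G)] ≥ n − E[|E(G)|] = 135 − 67/11 = 1418/11.
Numerically: ≈ 128.9091.
(This is only a lower bound; the true E[α(G)] may be larger.)

E[α(G)] ≥ 1418/11 ≈ 128.9091.


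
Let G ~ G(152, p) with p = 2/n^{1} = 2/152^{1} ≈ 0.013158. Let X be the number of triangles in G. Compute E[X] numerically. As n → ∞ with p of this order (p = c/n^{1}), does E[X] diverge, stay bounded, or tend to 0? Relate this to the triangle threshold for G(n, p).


Number of potential triangles: C(152, 3) = 573800.
Each occurs with probability p³ ≈ (0.013158)³ ≈ 2.2780289e-06.
By linearity: E[X] = C(152, 3)·p³ ≈ 573800 · 2.2780289e-06 ≈ 1.30713.
Here α = 1, so p = 2/n is exactly at the triangle threshold p ~ 1/n. Asymptotically E[X] → c³/6 = 2³/6 = 4/3 ≈ 1.33333, a bounded constant. In this regime the triangle count is asymptotically Poisson(c³/6).

E[X] ≈ 1.30713; in regime p = Θ(1/n^{1}) E[X] stays bounded (at the triangle threshold p ~ 1/n).


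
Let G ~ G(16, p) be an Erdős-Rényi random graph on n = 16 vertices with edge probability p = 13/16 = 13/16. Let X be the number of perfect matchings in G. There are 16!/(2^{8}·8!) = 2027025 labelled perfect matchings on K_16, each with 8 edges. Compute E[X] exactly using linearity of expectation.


K_16 has 16!/(2^{8}·8!) = 2027025 labelled perfect matchings.
For each such perfect matching H, let X_H = 1 if all 8 edges of H are present in G. Then P[X_H = 1] = p^{8} = (13/16)^{8} = 815730721/4294967296.
Summing the indicators: E[X] = Σ_H E[X_H] = 2027025 · p^{8} = 2027025 · 815730721/4294967296 = 1653506564735025/4294967296.
Numerically: E[X] ≈ 384987.

E[X] = 2027025 · (13/16)^{8} = 1653506564735025/4294967296 ≈ 384987.


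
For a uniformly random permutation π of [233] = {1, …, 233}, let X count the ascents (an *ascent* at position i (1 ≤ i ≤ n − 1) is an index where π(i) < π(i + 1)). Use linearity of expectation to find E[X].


Write X = Σ X_I over i = 1, …, 232, with X_I the indicator of one ascent.
There are 232 indicators.
For each fixed i, the pair (π(i), π(i+1)) is a uniformly random ordered pair of distinct values from {1, …, 233}; by symmetry P[π(i) < π(i+1)] = 1/2.
By linearity: E[X] = 232 · (1/2) = (233 − 1) · (1/2) = 116 ≈ 116.000.

E[X] = 116 = 116.000.


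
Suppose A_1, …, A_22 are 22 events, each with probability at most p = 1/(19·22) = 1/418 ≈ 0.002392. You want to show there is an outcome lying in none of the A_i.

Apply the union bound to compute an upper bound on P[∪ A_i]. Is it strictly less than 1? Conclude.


Union bound: P[∪_{i=1}^{22} A_i] ≤ Σ_i P[A_i] ≤ 22·p = 22·(1/418) = 1/19.
Numerically: 1/19 ≈ 0.052632.
Is 1/19 < 1? YES.
Since P[∪ A_i] ≤ 1/19 < 1, the complement has P[∩ A_i^c] ≥ 1 − 1/19 = 18/19 > 0, so some outcome avoids every A_i.

22·p = 1/19 ≈ 0.052632; existence CERTIFIED by the union bound.
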